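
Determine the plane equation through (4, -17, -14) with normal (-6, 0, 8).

The plane through P with normal n = (a, b, c) satisfies n·(r - P) = 0,
i.e. ax + by + cz = a·x₀ + b·y₀ + c·z₀.
d = (-6)·4 + 0·(-17) + 8·(-14)
  = -24 + 0 - 112
  = -136
Equation: -6x + 8z = -136

-6x + 8z = -136


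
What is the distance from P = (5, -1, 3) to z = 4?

distance = |a·x₀ + b·y₀ + c·z₀ - d| / √(a² + b² + c²)
  = |0·5 + 0·(-1) + 1·3 - 4| / √(0² + 0² + 1²)
  = |0 + 0 + 3 - 4| / √(0 + 0 + 1)
  = |-1| / √1
  = 1 / 1
  ≈ 1

1


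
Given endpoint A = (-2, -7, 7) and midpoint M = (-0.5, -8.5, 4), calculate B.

B = 2M - A
  = (2·(-0.5) - (-2), 2·(-8.5) - (-7), 2·4 - 7)
  = (-1 + 2, -17 + 7, 8 - 7)
  = (1, -10, 1)

(1, -10, 1)


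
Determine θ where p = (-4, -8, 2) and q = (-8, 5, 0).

p·q = (-4)·(-8) + (-8)·5 + 2·0 = 32 - 40 + 0 = -8
|p| = √((-4)² + (-8)² + 2²) = √84 ≈ 9.165
|q| = √((-8)² + 5² + 0²) = √89 ≈ 9.434
cos θ = (p·q)/(|p||q|) = -8/(9.165·9.434) ≈ -0.09252
θ = arccos(-0.09252) ≈ 95.31°

95.31°


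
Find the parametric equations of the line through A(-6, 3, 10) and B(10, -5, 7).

Direction vector d = B - A = (10 + 6, -5 - 3, 7 - 10) = (16, -8, -3)
Parametric form r = A + t·d:
x = -6 + 16t, y = 3 - 8t, z = 10 - 3t

x = -6 + 16t, y = 3 - 8t, z = 10 - 3t


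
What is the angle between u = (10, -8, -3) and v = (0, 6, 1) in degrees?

u·v = 10·0 + (-8)·6 + (-3)·1 = 0 - 48 - 3 = -51
|u| = √(10² + (-8)² + (-3)²) = √173 ≈ 13.15
|v| = √(0² + 6² + 1²) = √37 ≈ 6.083
cos θ = (u·v)/(|u||v|) = -51/(13.15·6.083) ≈ -0.6375
θ = arccos(-0.6375) ≈ 129.6°

129.6°


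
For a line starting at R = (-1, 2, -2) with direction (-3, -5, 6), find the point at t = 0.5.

P(t) = R + t·d
  = (-1 + (-3)·0.5, 2 + (-5)·0.5, -2 + 6·0.5)
  = (-1 - 1.5, 2 - 2.5, -2 + 3)
  = (-2.5, -0.5, 1)

(-2.5, -0.5, 1)


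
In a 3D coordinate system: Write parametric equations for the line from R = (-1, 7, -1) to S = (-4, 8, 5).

Direction vector d = S - R = (-4 + 1, 8 - 7, 5 + 1) = (-3, 1, 6)
Parametric form r = R + t·d:
x = -1 - 3t, y = 7 + t, z = -1 + 6t

x = -1 - 3t, y = 7 + t, z = -1 + 6t


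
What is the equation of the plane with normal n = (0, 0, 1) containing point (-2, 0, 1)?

The plane through P with normal n = (a, b, c) satisfies n·(r - P) = 0,
i.e. ax + by + cz = a·x₀ + b·y₀ + c·z₀.
d = 0·(-2) + 0·0 + 1·1
  = 0 + 0 + 1
  = 1
Equation: z = 1

z = 1


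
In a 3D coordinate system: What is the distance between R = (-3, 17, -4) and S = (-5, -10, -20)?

d = √[(x₂-x₁)² + (y₂-y₁)² + (z₂-z₁)²]
  = √[(-2)² + (-27)² + (-16)²]
  = √[4 + 729 + 256]
  = √989
  ≈ 31.45

31.45


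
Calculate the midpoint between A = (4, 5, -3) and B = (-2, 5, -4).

M = ((x₁+x₂)/2, (y₁+y₂)/2, (z₁+z₂)/2)
  = ((4 - 2)/2, (5 + 5)/2, (-3 - 4)/2)
  = (2/2, 10/2, -7/2)
  = (1, 5, -3.5)

(1, 5, -3.5)


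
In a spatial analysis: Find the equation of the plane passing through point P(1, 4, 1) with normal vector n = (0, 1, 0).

The plane through P with normal n = (a, b, c) satisfies n·(r - P) = 0,
i.e. ax + by + cz = a·x₀ + b·y₀ + c·z₀.
d = 0·1 + 1·4 + 0·1
  = 0 + 4 + 0
  = 4
Equation: y = 4

y = 4


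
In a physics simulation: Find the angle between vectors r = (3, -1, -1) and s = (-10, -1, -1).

r·s = 3·(-10) + (-1)·(-1) + (-1)·(-1) = -30 + 1 + 1 = -28
|r| = √(3² + (-1)² + (-1)²) = √11 ≈ 3.317
|s| = √((-10)² + (-1)² + (-1)²) = √102 ≈ 10.1
cos θ = (r·s)/(|r||s|) = -28/(3.317·10.1) ≈ -0.8359
θ = arccos(-0.8359) ≈ 146.7°

146.7°


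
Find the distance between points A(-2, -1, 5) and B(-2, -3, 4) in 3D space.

d = √[(x₂-x₁)² + (y₂-y₁)² + (z₂-z₁)²]
  = √[0² + (-2)² + (-1)²]
  = √[0 + 4 + 1]
  = √5
  ≈ 2.236

2.236


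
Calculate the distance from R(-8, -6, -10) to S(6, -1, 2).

d = √[(x₂-x₁)² + (y₂-y₁)² + (z₂-z₁)²]
  = √[14² + 5² + 12²]
  = √[196 + 25 + 144]
  = √365
  ≈ 19.1

19.1


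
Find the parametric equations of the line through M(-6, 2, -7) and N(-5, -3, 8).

Direction vector d = N - M = (-5 + 6, -3 - 2, 8 + 7) = (1, -5, 15)
Parametric form r = M + t·d:
x = -6 + t, y = 2 - 5t, z = -7 + 15t

x = -6 + t, y = 2 - 5t, z = -7 + 15t


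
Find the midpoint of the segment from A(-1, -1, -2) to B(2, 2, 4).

M = ((x₁+x₂)/2, (y₁+y₂)/2, (z₁+z₂)/2)
  = ((-1 + 2)/2, (-1 + 2)/2, (-2 + 4)/2)
  = (1/2, 1/2, 2/2)
  = (0.5, 0.5, 1)

(0.5, 0.5, 1)


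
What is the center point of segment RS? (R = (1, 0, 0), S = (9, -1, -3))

M = ((x₁+x₂)/2, (y₁+y₂)/2, (z₁+z₂)/2)
  = ((1 + 9)/2, (0 - 1)/2, (0 - 3)/2)
  = (10/2, -1/2, -3/2)
  = (5, -0.5, -1.5)

(5, -0.5, -1.5)


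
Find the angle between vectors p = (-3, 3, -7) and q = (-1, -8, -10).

p·q = (-3)·(-1) + 3·(-8) + (-7)·(-10) = 3 - 24 + 70 = 49
|p| = √((-3)² + 3² + (-7)²) = √67 ≈ 8.185
|q| = √((-1)² + (-8)² + (-10)²) = √165 ≈ 12.85
cos θ = (p·q)/(|p||q|) = 49/(8.185·12.85) ≈ 0.466
θ = arccos(0.466) ≈ 62.22°

62.22°


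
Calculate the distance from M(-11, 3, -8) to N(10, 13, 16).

d = √[(x₂-x₁)² + (y₂-y₁)² + (z₂-z₁)²]
  = √[21² + 10² + 24²]
  = √[441 + 100 + 576]
  = √1117
  ≈ 33.42

33.42


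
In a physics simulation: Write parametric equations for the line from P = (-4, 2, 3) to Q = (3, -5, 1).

Direction vector d = Q - P = (3 + 4, -5 - 2, 1 - 3) = (7, -7, -2)
Parametric form r = P + t·d:
x = -4 + 7t, y = 2 - 7t, z = 3 - 2t

x = -4 + 7t, y = 2 - 7t, z = 3 - 2t


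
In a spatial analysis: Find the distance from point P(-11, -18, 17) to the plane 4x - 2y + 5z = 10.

distance = |a·x₀ + b·y₀ + c·z₀ - d| / √(a² + b² + c²)
  = |4·(-11) + (-2)·(-18) + 5·17 - 10| / √(4² + (-2)² + 5²)
  = |-44 + 36 + 85 - 10| / √(16 + 4 + 25)
  = |67| / √45
  = 67 / 6.708
  ≈ 9.988

9.988


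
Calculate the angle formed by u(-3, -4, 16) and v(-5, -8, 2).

u·v = (-3)·(-5) + (-4)·(-8) + 16·2 = 15 + 32 + 32 = 79
|u| = √((-3)² + (-4)² + 16²) = √281 ≈ 16.76
|v| = √((-5)² + (-8)² + 2²) = √93 ≈ 9.644
cos θ = (u·v)/(|u||v|) = 79/(16.76·9.644) ≈ 0.4887
θ = arccos(0.4887) ≈ 60.75°

60.75°


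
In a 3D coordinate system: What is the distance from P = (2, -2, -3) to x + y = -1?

distance = |a·x₀ + b·y₀ + c·z₀ - d| / √(a² + b² + c²)
  = |1·2 + 1·(-2) + 0·(-3) - (-1)| / √(1² + 1² + 0²)
  = |2 - 2 + 0 + 1| / √(1 + 1 + 0)
  = |1| / √2
  = 1 / 1.414
  ≈ 0.7071

0.7071


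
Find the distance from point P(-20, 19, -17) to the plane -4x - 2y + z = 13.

distance = |a·x₀ + b·y₀ + c·z₀ - d| / √(a² + b² + c²)
  = |(-4)·(-20) + (-2)·19 + 1·(-17) - 13| / √((-4)² + (-2)² + 1²)
  = |80 - 38 - 17 - 13| / √(16 + 4 + 1)
  = |12| / √21
  = 12 / 4.583
  ≈ 2.619

2.619


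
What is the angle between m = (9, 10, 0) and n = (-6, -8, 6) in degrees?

m·n = 9·(-6) + 10·(-8) + 0·6 = -54 - 80 + 0 = -134
|m| = √(9² + 10² + 0²) = √181 ≈ 13.45
|n| = √((-6)² + (-8)² + 6²) = √136 ≈ 11.66
cos θ = (m·n)/(|m||n|) = -134/(13.45·11.66) ≈ -0.8541
θ = arccos(-0.8541) ≈ 148.7°

148.7°


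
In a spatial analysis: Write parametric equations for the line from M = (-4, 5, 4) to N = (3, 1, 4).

Direction vector d = N - M = (3 + 4, 1 - 5, 4 - 4) = (7, -4, 0)
Parametric form r = M + t·d:
x = -4 + 7t, y = 5 - 4t, z = 4

x = -4 + 7t, y = 5 - 4t, z = 4


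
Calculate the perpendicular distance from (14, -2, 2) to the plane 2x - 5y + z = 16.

distance = |a·x₀ + b·y₀ + c·z₀ - d| / √(a² + b² + c²)
  = |2·14 + (-5)·(-2) + 1·2 - 16| / √(2² + (-5)² + 1²)
  = |28 + 10 + 2 - 16| / √(4 + 25 + 1)
  = |24| / √30
  = 24 / 5.477
  ≈ 4.382

4.382


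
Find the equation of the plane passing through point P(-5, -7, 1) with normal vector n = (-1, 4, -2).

The plane through P with normal n = (a, b, c) satisfies n·(r - P) = 0,
i.e. ax + by + cz = a·x₀ + b·y₀ + c·z₀.
d = (-1)·(-5) + 4·(-7) + (-2)·1
  = 5 - 28 - 2
  = -25
Equation: -x + 4y - 2z = -25

-x + 4y - 2z = -25


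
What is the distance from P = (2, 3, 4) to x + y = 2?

distance = |a·x₀ + b·y₀ + c·z₀ - d| / √(a² + b² + c²)
  = |1·2 + 1·3 + 0·4 - 2| / √(1² + 1² + 0²)
  = |2 + 3 + 0 - 2| / √(1 + 1 + 0)
  = |3| / √2
  = 3 / 1.414
  ≈ 2.121

2.121


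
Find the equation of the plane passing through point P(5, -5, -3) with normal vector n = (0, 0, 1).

The plane through P with normal n = (a, b, c) satisfies n·(r - P) = 0,
i.e. ax + by + cz = a·x₀ + b·y₀ + c·z₀.
d = 0·5 + 0·(-5) + 1·(-3)
  = 0 + 0 - 3
  = -3
Equation: z = -3

z = -3


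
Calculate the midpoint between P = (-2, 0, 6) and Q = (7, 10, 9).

M = ((x₁+x₂)/2, (y₁+y₂)/2, (z₁+z₂)/2)
  = ((-2 + 7)/2, (0 + 10)/2, (6 + 9)/2)
  = (5/2, 10/2, 15/2)
  = (2.5, 5, 7.5)

(2.5, 5, 7.5)


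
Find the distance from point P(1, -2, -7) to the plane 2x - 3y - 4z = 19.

distance = |a·x₀ + b·y₀ + c·z₀ - d| / √(a² + b² + c²)
  = |2·1 + (-3)·(-2) + (-4)·(-7) - 19| / √(2² + (-3)² + (-4)²)
  = |2 + 6 + 28 - 19| / √(4 + 9 + 16)
  = |17| / √29
  = 17 / 5.385
  ≈ 3.157

3.157


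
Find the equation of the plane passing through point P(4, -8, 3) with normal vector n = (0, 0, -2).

The plane through P with normal n = (a, b, c) satisfies n·(r - P) = 0,
i.e. ax + by + cz = a·x₀ + b·y₀ + c·z₀.
d = 0·4 + 0·(-8) + (-2)·3
  = 0 + 0 - 6
  = -6
Equation: -2z = -6

-2z = -6


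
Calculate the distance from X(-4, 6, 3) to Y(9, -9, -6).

d = √[(x₂-x₁)² + (y₂-y₁)² + (z₂-z₁)²]
  = √[13² + (-15)² + (-9)²]
  = √[169 + 225 + 81]
  = √475
  ≈ 21.79

21.79


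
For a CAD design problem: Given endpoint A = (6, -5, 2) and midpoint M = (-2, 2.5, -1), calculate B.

B = 2M - A
  = (2·(-2) - 6, 2·2.5 - (-5), 2·(-1) - 2)
  = (-4 - 6, 5 + 5, -2 - 2)
  = (-10, 10, -4)

(-10, 10, -4)


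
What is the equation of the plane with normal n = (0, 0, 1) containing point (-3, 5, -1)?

The plane through P with normal n = (a, b, c) satisfies n·(r - P) = 0,
i.e. ax + by + cz = a·x₀ + b·y₀ + c·z₀.
d = 0·(-3) + 0·5 + 1·(-1)
  = 0 + 0 - 1
  = -1
Equation: z = -1

z = -1


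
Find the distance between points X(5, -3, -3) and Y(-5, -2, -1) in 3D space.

d = √[(x₂-x₁)² + (y₂-y₁)² + (z₂-z₁)²]
  = √[(-10)² + 1² + 2²]
  = √[100 + 1 + 4]
  = √105
  ≈ 10.25

10.25


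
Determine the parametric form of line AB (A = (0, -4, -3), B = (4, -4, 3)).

Direction vector d = B - A = (4 + 0, -4 + 4, 3 + 3) = (4, 0, 6)
Parametric form r = A + t·d:
x = 0 + 4t, y = -4, z = -3 + 6t

x = 0 + 4t, y = -4, z = -3 + 6t


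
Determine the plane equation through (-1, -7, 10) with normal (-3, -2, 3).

The plane through P with normal n = (a, b, c) satisfies n·(r - P) = 0,
i.e. ax + by + cz = a·x₀ + b·y₀ + c·z₀.
d = (-3)·(-1) + (-2)·(-7) + 3·10
  = 3 + 14 + 30
  = 47
Equation: -3x - 2y + 3z = 47

-3x - 2y + 3z = 47


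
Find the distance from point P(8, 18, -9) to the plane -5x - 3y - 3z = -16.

distance = |a·x₀ + b·y₀ + c·z₀ - d| / √(a² + b² + c²)
  = |(-5)·8 + (-3)·18 + (-3)·(-9) - (-16)| / √((-5)² + (-3)² + (-3)²)
  = |-40 - 54 + 27 + 16| / √(25 + 9 + 9)
  = |-51| / √43
  = 51 / 6.557
  ≈ 7.777

7.777


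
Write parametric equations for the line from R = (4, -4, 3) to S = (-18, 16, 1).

Direction vector d = S - R = (-18 - 4, 16 + 4, 1 - 3) = (-22, 20, -2)
Parametric form r = R + t·d:
x = 4 - 22t, y = -4 + 20t, z = 3 - 2t

x = 4 - 22t, y = -4 + 20t, z = 3 - 2t


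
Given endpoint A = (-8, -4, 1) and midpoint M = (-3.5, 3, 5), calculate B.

B = 2M - A
  = (2·(-3.5) - (-8), 2·3 - (-4), 2·5 - 1)
  = (-7 + 8, 6 + 4, 10 - 1)
  = (1, 10, 9)

(1, 10, 9)


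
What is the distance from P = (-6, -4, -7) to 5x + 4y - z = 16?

distance = |a·x₀ + b·y₀ + c·z₀ - d| / √(a² + b² + c²)
  = |5·(-6) + 4·(-4) + (-1)·(-7) - 16| / √(5² + 4² + (-1)²)
  = |-30 - 16 + 7 - 16| / √(25 + 16 + 1)
  = |-55| / √42
  = 55 / 6.481
  ≈ 8.487

8.487


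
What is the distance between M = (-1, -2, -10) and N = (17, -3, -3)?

d = √[(x₂-x₁)² + (y₂-y₁)² + (z₂-z₁)²]
  = √[18² + (-1)² + 7²]
  = √[324 + 1 + 49]
  = √374
  ≈ 19.34

19.34


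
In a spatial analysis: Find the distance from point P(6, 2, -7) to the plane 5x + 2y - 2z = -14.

distance = |a·x₀ + b·y₀ + c·z₀ - d| / √(a² + b² + c²)
  = |5·6 + 2·2 + (-2)·(-7) - (-14)| / √(5² + 2² + (-2)²)
  = |30 + 4 + 14 + 14| / √(25 + 4 + 4)
  = |62| / √33
  = 62 / 5.745
  ≈ 10.79

10.79


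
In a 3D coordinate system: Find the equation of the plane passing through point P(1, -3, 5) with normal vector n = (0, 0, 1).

The plane through P with normal n = (a, b, c) satisfies n·(r - P) = 0,
i.e. ax + by + cz = a·x₀ + b·y₀ + c·z₀.
d = 0·1 + 0·(-3) + 1·5
  = 0 + 0 + 5
  = 5
Equation: z = 5

z = 5


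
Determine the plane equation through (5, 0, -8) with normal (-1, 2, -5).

The plane through P with normal n = (a, b, c) satisfies n·(r - P) = 0,
i.e. ax + by + cz = a·x₀ + b·y₀ + c·z₀.
d = (-1)·5 + 2·0 + (-5)·(-8)
  = -5 + 0 + 40
  = 35
Equation: -x + 2y - 5z = 35

-x + 2y - 5z = 35


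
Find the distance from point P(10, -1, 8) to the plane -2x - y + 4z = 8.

distance = |a·x₀ + b·y₀ + c·z₀ - d| / √(a² + b² + c²)
  = |(-2)·10 + (-1)·(-1) + 4·8 - 8| / √((-2)² + (-1)² + 4²)
  = |-20 + 1 + 32 - 8| / √(4 + 1 + 16)
  = |5| / √21
  = 5 / 4.583
  ≈ 1.091

1.091


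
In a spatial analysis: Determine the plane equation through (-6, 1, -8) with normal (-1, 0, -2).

The plane through P with normal n = (a, b, c) satisfies n·(r - P) = 0,
i.e. ax + by + cz = a·x₀ + b·y₀ + c·z₀.
d = (-1)·(-6) + 0·1 + (-2)·(-8)
  = 6 + 0 + 16
  = 22
Equation: -x - 2z = 22

-x - 2z = 22


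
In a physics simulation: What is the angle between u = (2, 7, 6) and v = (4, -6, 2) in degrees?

u·v = 2·4 + 7·(-6) + 6·2 = 8 - 42 + 12 = -22
|u| = √(2² + 7² + 6²) = √89 ≈ 9.434
|v| = √(4² + (-6)² + 2²) = √56 ≈ 7.483
cos θ = (u·v)/(|u||v|) = -22/(9.434·7.483) ≈ -0.3116
θ = arccos(-0.3116) ≈ 108.2°

108.2°


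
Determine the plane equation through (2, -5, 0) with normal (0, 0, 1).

The plane through P with normal n = (a, b, c) satisfies n·(r - P) = 0,
i.e. ax + by + cz = a·x₀ + b·y₀ + c·z₀.
d = 0·2 + 0·(-5) + 1·0
  = 0 + 0 + 0
  = 0
Equation: z = 0

z = 0


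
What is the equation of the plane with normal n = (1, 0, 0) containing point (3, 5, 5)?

The plane through P with normal n = (a, b, c) satisfies n·(r - P) = 0,
i.e. ax + by + cz = a·x₀ + b·y₀ + c·z₀.
d = 1·3 + 0·5 + 0·5
  = 3 + 0 + 0
  = 3
Equation: x = 3

x = 3


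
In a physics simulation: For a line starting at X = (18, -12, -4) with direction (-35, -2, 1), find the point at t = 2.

P(t) = X + t·d
  = (18 + (-35)·2, -12 + (-2)·2, -4 + 1·2)
  = (18 - 70, -12 - 4, -4 + 2)
  = (-52, -16, -2)

(-52, -16, -2)


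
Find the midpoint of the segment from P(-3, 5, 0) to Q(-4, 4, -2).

M = ((x₁+x₂)/2, (y₁+y₂)/2, (z₁+z₂)/2)
  = ((-3 - 4)/2, (5 + 4)/2, (0 - 2)/2)
  = (-7/2, 9/2, -2/2)
  = (-3.5, 4.5, -1)

(-3.5, 4.5, -1)


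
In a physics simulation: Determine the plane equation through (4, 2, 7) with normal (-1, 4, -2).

The plane through P with normal n = (a, b, c) satisfies n·(r - P) = 0,
i.e. ax + by + cz = a·x₀ + b·y₀ + c·z₀.
d = (-1)·4 + 4·2 + (-2)·7
  = -4 + 8 - 14
  = -10
Equation: -x + 4y - 2z = -10

-x + 4y - 2z = -10


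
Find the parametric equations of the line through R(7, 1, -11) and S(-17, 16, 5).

Direction vector d = S - R = (-17 - 7, 16 - 1, 5 + 11) = (-24, 15, 16)
Parametric form r = R + t·d:
x = 7 - 24t, y = 1 + 15t, z = -11 + 16t

x = 7 - 24t, y = 1 + 15t, z = -11 + 16t


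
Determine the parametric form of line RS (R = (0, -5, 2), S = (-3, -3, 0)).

Direction vector d = S - R = (-3 + 0, -3 + 5, 0 - 2) = (-3, 2, -2)
Parametric form r = R + t·d:
x = 0 - 3t, y = -5 + 2t, z = 2 - 2t

x = 0 - 3t, y = -5 + 2t, z = 2 - 2t


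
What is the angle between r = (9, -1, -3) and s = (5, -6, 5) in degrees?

r·s = 9·5 + (-1)·(-6) + (-3)·5 = 45 + 6 - 15 = 36
|r| = √(9² + (-1)² + (-3)²) = √91 ≈ 9.539
|s| = √(5² + (-6)² + 5²) = √86 ≈ 9.274
cos θ = (r·s)/(|r||s|) = 36/(9.539·9.274) ≈ 0.4069
θ = arccos(0.4069) ≈ 65.99°

65.99°


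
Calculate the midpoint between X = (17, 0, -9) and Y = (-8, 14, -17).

M = ((x₁+x₂)/2, (y₁+y₂)/2, (z₁+z₂)/2)
  = ((17 - 8)/2, (0 + 14)/2, (-9 - 17)/2)
  = (9/2, 14/2, -26/2)
  = (4.5, 7, -13)

(4.5, 7, -13)


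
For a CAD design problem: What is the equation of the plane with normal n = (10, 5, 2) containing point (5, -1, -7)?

The plane through P with normal n = (a, b, c) satisfies n·(r - P) = 0,
i.e. ax + by + cz = a·x₀ + b·y₀ + c·z₀.
d = 10·5 + 5·(-1) + 2·(-7)
  = 50 - 5 - 14
  = 31
Equation: 10x + 5y + 2z = 31

10x + 5y + 2z = 31


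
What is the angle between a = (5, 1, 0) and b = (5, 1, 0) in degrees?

a·b = 5·5 + 1·1 + 0·0 = 25 + 1 + 0 = 26
|a| = √(5² + 1² + 0²) = √26 ≈ 5.099
|b| = √(5² + 1² + 0²) = √26 ≈ 5.099
cos θ = (a·b)/(|a||b|) = 26/(5.099·5.099) ≈ 1
θ = arccos(1) ≈ 0°

0°


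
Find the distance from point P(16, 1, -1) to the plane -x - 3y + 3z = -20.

distance = |a·x₀ + b·y₀ + c·z₀ - d| / √(a² + b² + c²)
  = |(-1)·16 + (-3)·1 + 3·(-1) - (-20)| / √((-1)² + (-3)² + 3²)
  = |-16 - 3 - 3 + 20| / √(1 + 9 + 9)
  = |-2| / √19
  = 2 / 4.359
  ≈ 0.4588

0.4588


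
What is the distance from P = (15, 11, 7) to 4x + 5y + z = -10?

distance = |a·x₀ + b·y₀ + c·z₀ - d| / √(a² + b² + c²)
  = |4·15 + 5·11 + 1·7 - (-10)| / √(4² + 5² + 1²)
  = |60 + 55 + 7 + 10| / √(16 + 25 + 1)
  = |132| / √42
  = 132 / 6.481
  ≈ 20.37

20.37


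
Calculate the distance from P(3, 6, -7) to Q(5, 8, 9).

d = √[(x₂-x₁)² + (y₂-y₁)² + (z₂-z₁)²]
  = √[2² + 2² + 16²]
  = √[4 + 4 + 256]
  = √264
  ≈ 16.25

16.25


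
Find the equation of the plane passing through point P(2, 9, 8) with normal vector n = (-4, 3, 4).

The plane through P with normal n = (a, b, c) satisfies n·(r - P) = 0,
i.e. ax + by + cz = a·x₀ + b·y₀ + c·z₀.
d = (-4)·2 + 3·9 + 4·8
  = -8 + 27 + 32
  = 51
Equation: -4x + 3y + 4z = 51

-4x + 3y + 4z = 51


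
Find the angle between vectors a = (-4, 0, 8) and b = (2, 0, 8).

a·b = (-4)·2 + 0·0 + 8·8 = -8 + 0 + 64 = 56
|a| = √((-4)² + 0² + 8²) = √80 ≈ 8.944
|b| = √(2² + 0² + 8²) = √68 ≈ 8.246
cos θ = (a·b)/(|a||b|) = 56/(8.944·8.246) ≈ 0.7593
θ = arccos(0.7593) ≈ 40.6°

40.6°


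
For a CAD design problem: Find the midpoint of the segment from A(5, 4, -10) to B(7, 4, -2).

M = ((x₁+x₂)/2, (y₁+y₂)/2, (z₁+z₂)/2)
  = ((5 + 7)/2, (4 + 4)/2, (-10 - 2)/2)
  = (12/2, 8/2, -12/2)
  = (6, 4, -6)

(6, 4, -6)


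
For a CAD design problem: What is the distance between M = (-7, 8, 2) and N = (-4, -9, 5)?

d = √[(x₂-x₁)² + (y₂-y₁)² + (z₂-z₁)²]
  = √[3² + (-17)² + 3²]
  = √[9 + 289 + 9]
  = √307
  ≈ 17.52

17.52


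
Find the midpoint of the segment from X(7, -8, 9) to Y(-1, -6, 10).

M = ((x₁+x₂)/2, (y₁+y₂)/2, (z₁+z₂)/2)
  = ((7 - 1)/2, (-8 - 6)/2, (9 + 10)/2)
  = (6/2, -14/2, 19/2)
  = (3, -7, 9.5)

(3, -7, 9.5)


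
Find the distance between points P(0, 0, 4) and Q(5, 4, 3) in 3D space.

d = √[(x₂-x₁)² + (y₂-y₁)² + (z₂-z₁)²]
  = √[5² + 4² + (-1)²]
  = √[25 + 16 + 1]
  = √42
  ≈ 6.481

6.481


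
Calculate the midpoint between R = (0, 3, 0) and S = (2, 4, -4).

M = ((x₁+x₂)/2, (y₁+y₂)/2, (z₁+z₂)/2)
  = ((0 + 2)/2, (3 + 4)/2, (0 - 4)/2)
  = (2/2, 7/2, -4/2)
  = (1, 3.5, -2)

(1, 3.5, -2)


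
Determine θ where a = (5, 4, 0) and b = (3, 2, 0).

a·b = 5·3 + 4·2 + 0·0 = 15 + 8 + 0 = 23
|a| = √(5² + 4² + 0²) = √41 ≈ 6.403
|b| = √(3² + 2² + 0²) = √13 ≈ 3.606
cos θ = (a·b)/(|a||b|) = 23/(6.403·3.606) ≈ 0.9962
θ = arccos(0.9962) ≈ 4.97°

4.97°


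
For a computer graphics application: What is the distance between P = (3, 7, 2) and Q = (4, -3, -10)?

d = √[(x₂-x₁)² + (y₂-y₁)² + (z₂-z₁)²]
  = √[1² + (-10)² + (-12)²]
  = √[1 + 100 + 144]
  = √245
  ≈ 15.65

15.65


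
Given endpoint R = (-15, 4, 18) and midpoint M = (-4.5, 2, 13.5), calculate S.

S = 2M - R
  = (2·(-4.5) - (-15), 2·2 - 4, 2·13.5 - 18)
  = (-9 + 15, 4 - 4, 27 - 18)
  = (6, 0, 9)

(6, 0, 9)


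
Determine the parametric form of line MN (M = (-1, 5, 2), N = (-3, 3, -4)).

Direction vector d = N - M = (-3 + 1, 3 - 5, -4 - 2) = (-2, -2, -6)
Parametric form r = M + t·d:
x = -1 - 2t, y = 5 - 2t, z = 2 - 6t

x = -1 - 2t, y = 5 - 2t, z = 2 - 6t


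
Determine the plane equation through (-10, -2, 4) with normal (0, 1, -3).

The plane through P with normal n = (a, b, c) satisfies n·(r - P) = 0,
i.e. ax + by + cz = a·x₀ + b·y₀ + c·z₀.
d = 0·(-10) + 1·(-2) + (-3)·4
  = 0 - 2 - 12
  = -14
Equation: y - 3z = -14

y - 3z = -14


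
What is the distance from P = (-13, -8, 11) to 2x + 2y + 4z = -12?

distance = |a·x₀ + b·y₀ + c·z₀ - d| / √(a² + b² + c²)
  = |2·(-13) + 2·(-8) + 4·11 - (-12)| / √(2² + 2² + 4²)
  = |-26 - 16 + 44 + 12| / √(4 + 4 + 16)
  = |14| / √24
  = 14 / 4.899
  ≈ 2.858

2.858


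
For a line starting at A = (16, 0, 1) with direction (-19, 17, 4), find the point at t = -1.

P(t) = A + t·d
  = (16 + (-19)·(-1), 0 + 17·(-1), 1 + 4·(-1))
  = (16 + 19, 0 - 17, 1 - 4)
  = (35, -17, -3)

(35, -17, -3)


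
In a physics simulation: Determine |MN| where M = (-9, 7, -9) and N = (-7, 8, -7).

d = √[(x₂-x₁)² + (y₂-y₁)² + (z₂-z₁)²]
  = √[2² + 1² + 2²]
  = √[4 + 1 + 4]
  = √9
  ≈ 3

3


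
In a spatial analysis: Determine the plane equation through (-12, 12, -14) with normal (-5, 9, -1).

The plane through P with normal n = (a, b, c) satisfies n·(r - P) = 0,
i.e. ax + by + cz = a·x₀ + b·y₀ + c·z₀.
d = (-5)·(-12) + 9·12 + (-1)·(-14)
  = 60 + 108 + 14
  = 182
Equation: -5x + 9y - z = 182

-5x + 9y - z = 182


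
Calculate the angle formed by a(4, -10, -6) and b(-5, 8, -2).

a·b = 4·(-5) + (-10)·8 + (-6)·(-2) = -20 - 80 + 12 = -88
|a| = √(4² + (-10)² + (-6)²) = √152 ≈ 12.33
|b| = √((-5)² + 8² + (-2)²) = √93 ≈ 9.644
cos θ = (a·b)/(|a||b|) = -88/(12.33·9.644) ≈ -0.7401
θ = arccos(-0.7401) ≈ 137.7°

137.7°


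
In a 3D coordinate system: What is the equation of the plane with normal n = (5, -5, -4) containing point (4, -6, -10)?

The plane through P with normal n = (a, b, c) satisfies n·(r - P) = 0,
i.e. ax + by + cz = a·x₀ + b·y₀ + c·z₀.
d = 5·4 + (-5)·(-6) + (-4)·(-10)
  = 20 + 30 + 40
  = 90
Equation: 5x - 5y - 4z = 90

5x - 5y - 4z = 90


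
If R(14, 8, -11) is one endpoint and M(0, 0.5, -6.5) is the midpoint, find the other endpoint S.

S = 2M - R
  = (2·0 - 14, 2·0.5 - 8, 2·(-6.5) - (-11))
  = (0 - 14, 1 - 8, -13 + 11)
  = (-14, -7, -2)

(-14, -7, -2)


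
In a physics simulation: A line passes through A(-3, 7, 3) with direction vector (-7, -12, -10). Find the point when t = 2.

P(t) = A + t·d
  = (-3 + (-7)·2, 7 + (-12)·2, 3 + (-10)·2)
  = (-3 - 14, 7 - 24, 3 - 20)
  = (-17, -17, -17)

(-17, -17, -17)


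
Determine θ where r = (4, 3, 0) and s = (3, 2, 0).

r·s = 4·3 + 3·2 + 0·0 = 12 + 6 + 0 = 18
|r| = √(4² + 3² + 0²) = √25 ≈ 5
|s| = √(3² + 2² + 0²) = √13 ≈ 3.606
cos θ = (r·s)/(|r||s|) = 18/(5·3.606) ≈ 0.9985
θ = arccos(0.9985) ≈ 3.18°

3.18°


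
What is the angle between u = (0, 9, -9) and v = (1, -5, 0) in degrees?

u·v = 0·1 + 9·(-5) + (-9)·0 = 0 - 45 + 0 = -45
|u| = √(0² + 9² + (-9)²) = √162 ≈ 12.73
|v| = √(1² + (-5)² + 0²) = √26 ≈ 5.099
cos θ = (u·v)/(|u||v|) = -45/(12.73·5.099) ≈ -0.6934
θ = arccos(-0.6934) ≈ 133.9°

133.9°


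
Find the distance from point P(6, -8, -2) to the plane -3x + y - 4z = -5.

distance = |a·x₀ + b·y₀ + c·z₀ - d| / √(a² + b² + c²)
  = |(-3)·6 + 1·(-8) + (-4)·(-2) - (-5)| / √((-3)² + 1² + (-4)²)
  = |-18 - 8 + 8 + 5| / √(9 + 1 + 16)
  = |-13| / √26
  = 13 / 5.099
  ≈ 2.55

2.55


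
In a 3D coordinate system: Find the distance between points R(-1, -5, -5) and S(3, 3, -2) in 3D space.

d = √[(x₂-x₁)² + (y₂-y₁)² + (z₂-z₁)²]
  = √[4² + 8² + 3²]
  = √[16 + 64 + 9]
  = √89
  ≈ 9.434

9.434


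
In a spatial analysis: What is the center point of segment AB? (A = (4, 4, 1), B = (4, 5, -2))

M = ((x₁+x₂)/2, (y₁+y₂)/2, (z₁+z₂)/2)
  = ((4 + 4)/2, (4 + 5)/2, (1 - 2)/2)
  = (8/2, 9/2, -1/2)
  = (4, 4.5, -0.5)

(4, 4.5, -0.5)


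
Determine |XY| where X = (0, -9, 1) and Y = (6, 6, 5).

d = √[(x₂-x₁)² + (y₂-y₁)² + (z₂-z₁)²]
  = √[6² + 15² + 4²]
  = √[36 + 225 + 16]
  = √277
  ≈ 16.64

16.64


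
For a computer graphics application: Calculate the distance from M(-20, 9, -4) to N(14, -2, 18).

d = √[(x₂-x₁)² + (y₂-y₁)² + (z₂-z₁)²]
  = √[34² + (-11)² + 22²]
  = √[1156 + 121 + 484]
  = √1761
  ≈ 41.96

41.96


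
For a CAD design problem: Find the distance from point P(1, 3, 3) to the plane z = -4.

distance = |a·x₀ + b·y₀ + c·z₀ - d| / √(a² + b² + c²)
  = |0·1 + 0·3 + 1·3 - (-4)| / √(0² + 0² + 1²)
  = |0 + 0 + 3 + 4| / √(0 + 0 + 1)
  = |7| / √1
  = 7 / 1
  ≈ 7

7


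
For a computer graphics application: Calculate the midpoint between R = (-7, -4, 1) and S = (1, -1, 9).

M = ((x₁+x₂)/2, (y₁+y₂)/2, (z₁+z₂)/2)
  = ((-7 + 1)/2, (-4 - 1)/2, (1 + 9)/2)
  = (-6/2, -5/2, 10/2)
  = (-3, -2.5, 5)

(-3, -2.5, 5)


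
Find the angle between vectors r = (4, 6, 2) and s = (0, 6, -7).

r·s = 4·0 + 6·6 + 2·(-7) = 0 + 36 - 14 = 22
|r| = √(4² + 6² + 2²) = √56 ≈ 7.483
|s| = √(0² + 6² + (-7)²) = √85 ≈ 9.22
cos θ = (r·s)/(|r||s|) = 22/(7.483·9.22) ≈ 0.3189
θ = arccos(0.3189) ≈ 71.41°

71.41°


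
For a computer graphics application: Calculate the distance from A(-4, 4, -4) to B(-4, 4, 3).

d = √[(x₂-x₁)² + (y₂-y₁)² + (z₂-z₁)²]
  = √[0² + 0² + 7²]
  = √[0 + 0 + 49]
  = √49
  ≈ 7

7


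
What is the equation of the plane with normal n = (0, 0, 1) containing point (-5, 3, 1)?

The plane through P with normal n = (a, b, c) satisfies n·(r - P) = 0,
i.e. ax + by + cz = a·x₀ + b·y₀ + c·z₀.
d = 0·(-5) + 0·3 + 1·1
  = 0 + 0 + 1
  = 1
Equation: z = 1

z = 1


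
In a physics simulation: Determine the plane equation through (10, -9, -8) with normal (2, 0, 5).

The plane through P with normal n = (a, b, c) satisfies n·(r - P) = 0,
i.e. ax + by + cz = a·x₀ + b·y₀ + c·z₀.
d = 2·10 + 0·(-9) + 5·(-8)
  = 20 + 0 - 40
  = -20
Equation: 2x + 5z = -20

2x + 5z = -20


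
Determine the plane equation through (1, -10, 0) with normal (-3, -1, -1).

The plane through P with normal n = (a, b, c) satisfies n·(r - P) = 0,
i.e. ax + by + cz = a·x₀ + b·y₀ + c·z₀.
d = (-3)·1 + (-1)·(-10) + (-1)·0
  = -3 + 10 + 0
  = 7
Equation: -3x - y - z = 7

-3x - y - z = 7


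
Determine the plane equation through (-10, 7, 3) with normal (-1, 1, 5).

The plane through P with normal n = (a, b, c) satisfies n·(r - P) = 0,
i.e. ax + by + cz = a·x₀ + b·y₀ + c·z₀.
d = (-1)·(-10) + 1·7 + 5·3
  = 10 + 7 + 15
  = 32
Equation: -x + y + 5z = 32

-x + y + 5z = 32


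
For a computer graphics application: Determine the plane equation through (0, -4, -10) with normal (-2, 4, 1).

The plane through P with normal n = (a, b, c) satisfies n·(r - P) = 0,
i.e. ax + by + cz = a·x₀ + b·y₀ + c·z₀.
d = (-2)·0 + 4·(-4) + 1·(-10)
  = 0 - 16 - 10
  = -26
Equation: -2x + 4y + z = -26

-2x + 4y + z = -26


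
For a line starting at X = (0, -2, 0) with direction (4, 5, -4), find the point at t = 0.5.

P(t) = X + t·d
  = (0 + 4·0.5, -2 + 5·0.5, 0 + (-4)·0.5)
  = (0 + 2, -2 + 2.5, 0 - 2)
  = (2, 0.5, -2)

(2, 0.5, -2)


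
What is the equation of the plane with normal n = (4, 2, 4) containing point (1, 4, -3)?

The plane through P with normal n = (a, b, c) satisfies n·(r - P) = 0,
i.e. ax + by + cz = a·x₀ + b·y₀ + c·z₀.
d = 4·1 + 2·4 + 4·(-3)
  = 4 + 8 - 12
  = 0
Equation: 4x + 2y + 4z = 0

4x + 2y + 4z = 0


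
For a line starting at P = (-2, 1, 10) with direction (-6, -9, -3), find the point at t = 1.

P(t) = P + t·d
  = (-2 + (-6)·1, 1 + (-9)·1, 10 + (-3)·1)
  = (-2 - 6, 1 - 9, 10 - 3)
  = (-8, -8, 7)

(-8, -8, 7)


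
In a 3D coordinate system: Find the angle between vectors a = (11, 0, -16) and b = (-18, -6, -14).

a·b = 11·(-18) + 0·(-6) + (-16)·(-14) = -198 + 0 + 224 = 26
|a| = √(11² + 0² + (-16)²) = √377 ≈ 19.42
|b| = √((-18)² + (-6)² + (-14)²) = √556 ≈ 23.58
cos θ = (a·b)/(|a||b|) = 26/(19.42·23.58) ≈ 0.05679
θ = arccos(0.05679) ≈ 86.74°

86.74°


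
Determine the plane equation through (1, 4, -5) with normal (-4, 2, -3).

The plane through P with normal n = (a, b, c) satisfies n·(r - P) = 0,
i.e. ax + by + cz = a·x₀ + b·y₀ + c·z₀.
d = (-4)·1 + 2·4 + (-3)·(-5)
  = -4 + 8 + 15
  = 19
Equation: -4x + 2y - 3z = 19

-4x + 2y - 3z = 19


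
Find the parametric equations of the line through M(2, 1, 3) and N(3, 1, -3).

Direction vector d = N - M = (3 - 2, 1 - 1, -3 - 3) = (1, 0, -6)
Parametric form r = M + t·d:
x = 2 + t, y = 1, z = 3 - 6t

x = 2 + t, y = 1, z = 3 - 6t


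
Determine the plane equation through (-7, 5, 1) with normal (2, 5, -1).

The plane through P with normal n = (a, b, c) satisfies n·(r - P) = 0,
i.e. ax + by + cz = a·x₀ + b·y₀ + c·z₀.
d = 2·(-7) + 5·5 + (-1)·1
  = -14 + 25 - 1
  = 10
Equation: 2x + 5y - z = 10

2x + 5y - z = 10


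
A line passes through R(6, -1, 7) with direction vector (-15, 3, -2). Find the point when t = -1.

P(t) = R + t·d
  = (6 + (-15)·(-1), -1 + 3·(-1), 7 + (-2)·(-1))
  = (6 + 15, -1 - 3, 7 + 2)
  = (21, -4, 9)

(21, -4, 9)


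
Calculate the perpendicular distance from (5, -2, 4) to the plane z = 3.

distance = |a·x₀ + b·y₀ + c·z₀ - d| / √(a² + b² + c²)
  = |0·5 + 0·(-2) + 1·4 - 3| / √(0² + 0² + 1²)
  = |0 + 0 + 4 - 3| / √(0 + 0 + 1)
  = |1| / √1
  = 1 / 1
  ≈ 1

1


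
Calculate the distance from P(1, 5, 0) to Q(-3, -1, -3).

d = √[(x₂-x₁)² + (y₂-y₁)² + (z₂-z₁)²]
  = √[(-4)² + (-6)² + (-3)²]
  = √[16 + 36 + 9]
  = √61
  ≈ 7.81

7.81


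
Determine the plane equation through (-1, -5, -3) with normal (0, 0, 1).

The plane through P with normal n = (a, b, c) satisfies n·(r - P) = 0,
i.e. ax + by + cz = a·x₀ + b·y₀ + c·z₀.
d = 0·(-1) + 0·(-5) + 1·(-3)
  = 0 + 0 - 3
  = -3
Equation: z = -3

z = -3


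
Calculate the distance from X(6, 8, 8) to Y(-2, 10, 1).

d = √[(x₂-x₁)² + (y₂-y₁)² + (z₂-z₁)²]
  = √[(-8)² + 2² + (-7)²]
  = √[64 + 4 + 49]
  = √117
  ≈ 10.82

10.82


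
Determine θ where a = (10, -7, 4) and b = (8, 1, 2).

a·b = 10·8 + (-7)·1 + 4·2 = 80 - 7 + 8 = 81
|a| = √(10² + (-7)² + 4²) = √165 ≈ 12.85
|b| = √(8² + 1² + 2²) = √69 ≈ 8.307
cos θ = (a·b)/(|a||b|) = 81/(12.85·8.307) ≈ 0.7591
θ = arccos(0.7591) ≈ 40.61°

40.61°


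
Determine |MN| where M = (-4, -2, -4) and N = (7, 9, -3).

d = √[(x₂-x₁)² + (y₂-y₁)² + (z₂-z₁)²]
  = √[11² + 11² + 1²]
  = √[121 + 121 + 1]
  = √243
  ≈ 15.59

15.59


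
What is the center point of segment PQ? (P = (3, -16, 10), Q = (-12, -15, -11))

M = ((x₁+x₂)/2, (y₁+y₂)/2, (z₁+z₂)/2)
  = ((3 - 12)/2, (-16 - 15)/2, (10 - 11)/2)
  = (-9/2, -31/2, -1/2)
  = (-4.5, -15.5, -0.5)

(-4.5, -15.5, -0.5)


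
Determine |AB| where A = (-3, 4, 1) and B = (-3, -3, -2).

d = √[(x₂-x₁)² + (y₂-y₁)² + (z₂-z₁)²]
  = √[0² + (-7)² + (-3)²]
  = √[0 + 49 + 9]
  = √58
  ≈ 7.616

7.616


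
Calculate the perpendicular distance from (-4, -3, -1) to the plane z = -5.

distance = |a·x₀ + b·y₀ + c·z₀ - d| / √(a² + b² + c²)
  = |0·(-4) + 0·(-3) + 1·(-1) - (-5)| / √(0² + 0² + 1²)
  = |0 + 0 - 1 + 5| / √(0 + 0 + 1)
  = |4| / √1
  = 4 / 1
  ≈ 4

4


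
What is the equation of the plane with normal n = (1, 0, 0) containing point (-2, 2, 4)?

The plane through P with normal n = (a, b, c) satisfies n·(r - P) = 0,
i.e. ax + by + cz = a·x₀ + b·y₀ + c·z₀.
d = 1·(-2) + 0·2 + 0·4
  = -2 + 0 + 0
  = -2
Equation: x = -2

x = -2


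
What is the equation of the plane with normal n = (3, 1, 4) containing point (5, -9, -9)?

The plane through P with normal n = (a, b, c) satisfies n·(r - P) = 0,
i.e. ax + by + cz = a·x₀ + b·y₀ + c·z₀.
d = 3·5 + 1·(-9) + 4·(-9)
  = 15 - 9 - 36
  = -30
Equation: 3x + y + 4z = -30

3x + y + 4z = -30


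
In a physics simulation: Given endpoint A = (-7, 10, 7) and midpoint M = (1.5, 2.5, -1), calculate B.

B = 2M - A
  = (2·1.5 - (-7), 2·2.5 - 10, 2·(-1) - 7)
  = (3 + 7, 5 - 10, -2 - 7)
  = (10, -5, -9)

(10, -5, -9)


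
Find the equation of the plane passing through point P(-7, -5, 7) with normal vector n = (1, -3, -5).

The plane through P with normal n = (a, b, c) satisfies n·(r - P) = 0,
i.e. ax + by + cz = a·x₀ + b·y₀ + c·z₀.
d = 1·(-7) + (-3)·(-5) + (-5)·7
  = -7 + 15 - 35
  = -27
Equation: x - 3y - 5z = -27

x - 3y - 5z = -27


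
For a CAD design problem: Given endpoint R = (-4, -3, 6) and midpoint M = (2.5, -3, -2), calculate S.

S = 2M - R
  = (2·2.5 - (-4), 2·(-3) - (-3), 2·(-2) - 6)
  = (5 + 4, -6 + 3, -4 - 6)
  = (9, -3, -10)

(9, -3, -10)


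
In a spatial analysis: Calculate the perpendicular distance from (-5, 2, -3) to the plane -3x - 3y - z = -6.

distance = |a·x₀ + b·y₀ + c·z₀ - d| / √(a² + b² + c²)
  = |(-3)·(-5) + (-3)·2 + (-1)·(-3) - (-6)| / √((-3)² + (-3)² + (-1)²)
  = |15 - 6 + 3 + 6| / √(9 + 9 + 1)
  = |18| / √19
  = 18 / 4.359
  ≈ 4.129

4.129


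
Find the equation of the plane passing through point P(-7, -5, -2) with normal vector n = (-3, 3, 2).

The plane through P with normal n = (a, b, c) satisfies n·(r - P) = 0,
i.e. ax + by + cz = a·x₀ + b·y₀ + c·z₀.
d = (-3)·(-7) + 3·(-5) + 2·(-2)
  = 21 - 15 - 4
  = 2
Equation: -3x + 3y + 2z = 2

-3x + 3y + 2z = 2


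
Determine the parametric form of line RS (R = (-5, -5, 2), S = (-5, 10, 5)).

Direction vector d = S - R = (-5 + 5, 10 + 5, 5 - 2) = (0, 15, 3)
Parametric form r = R + t·d:
x = -5, y = -5 + 15t, z = 2 + 3t

x = -5, y = -5 + 15t, z = 2 + 3t


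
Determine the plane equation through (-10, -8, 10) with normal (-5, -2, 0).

The plane through P with normal n = (a, b, c) satisfies n·(r - P) = 0,
i.e. ax + by + cz = a·x₀ + b·y₀ + c·z₀.
d = (-5)·(-10) + (-2)·(-8) + 0·10
  = 50 + 16 + 0
  = 66
Equation: -5x - 2y = 66

-5x - 2y = 66


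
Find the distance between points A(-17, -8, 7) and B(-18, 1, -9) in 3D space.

d = √[(x₂-x₁)² + (y₂-y₁)² + (z₂-z₁)²]
  = √[(-1)² + 9² + (-16)²]
  = √[1 + 81 + 256]
  = √338
  ≈ 18.38

18.38


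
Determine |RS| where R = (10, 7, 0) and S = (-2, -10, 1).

d = √[(x₂-x₁)² + (y₂-y₁)² + (z₂-z₁)²]
  = √[(-12)² + (-17)² + 1²]
  = √[144 + 289 + 1]
  = √434
  ≈ 20.83

20.83


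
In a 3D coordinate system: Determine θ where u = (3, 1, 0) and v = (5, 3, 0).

u·v = 3·5 + 1·3 + 0·0 = 15 + 3 + 0 = 18
|u| = √(3² + 1² + 0²) = √10 ≈ 3.162
|v| = √(5² + 3² + 0²) = √34 ≈ 5.831
cos θ = (u·v)/(|u||v|) = 18/(3.162·5.831) ≈ 0.9762
θ = arccos(0.9762) ≈ 12.53°

12.53°


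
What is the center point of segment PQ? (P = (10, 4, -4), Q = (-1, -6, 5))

M = ((x₁+x₂)/2, (y₁+y₂)/2, (z₁+z₂)/2)
  = ((10 - 1)/2, (4 - 6)/2, (-4 + 5)/2)
  = (9/2, -2/2, 1/2)
  = (4.5, -1, 0.5)

(4.5, -1, 0.5)


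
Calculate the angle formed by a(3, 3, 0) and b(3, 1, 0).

a·b = 3·3 + 3·1 + 0·0 = 9 + 3 + 0 = 12
|a| = √(3² + 3² + 0²) = √18 ≈ 4.243
|b| = √(3² + 1² + 0²) = √10 ≈ 3.162
cos θ = (a·b)/(|a||b|) = 12/(4.243·3.162) ≈ 0.8944
θ = arccos(0.8944) ≈ 26.57°

26.57°


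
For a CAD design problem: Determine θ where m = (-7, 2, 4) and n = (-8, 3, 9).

m·n = (-7)·(-8) + 2·3 + 4·9 = 56 + 6 + 36 = 98
|m| = √((-7)² + 2² + 4²) = √69 ≈ 8.307
|n| = √((-8)² + 3² + 9²) = √154 ≈ 12.41
cos θ = (m·n)/(|m||n|) = 98/(8.307·12.41) ≈ 0.9507
θ = arccos(0.9507) ≈ 18.07°

18.07°


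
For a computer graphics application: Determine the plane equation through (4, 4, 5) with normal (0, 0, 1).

The plane through P with normal n = (a, b, c) satisfies n·(r - P) = 0,
i.e. ax + by + cz = a·x₀ + b·y₀ + c·z₀.
d = 0·4 + 0·4 + 1·5
  = 0 + 0 + 5
  = 5
Equation: z = 5

z = 5


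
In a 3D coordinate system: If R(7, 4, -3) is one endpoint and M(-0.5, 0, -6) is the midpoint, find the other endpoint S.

S = 2M - R
  = (2·(-0.5) - 7, 2·0 - 4, 2·(-6) - (-3))
  = (-1 - 7, 0 - 4, -12 + 3)
  = (-8, -4, -9)

(-8, -4, -9)


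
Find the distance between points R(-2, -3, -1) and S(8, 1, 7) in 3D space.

d = √[(x₂-x₁)² + (y₂-y₁)² + (z₂-z₁)²]
  = √[10² + 4² + 8²]
  = √[100 + 16 + 64]
  = √180
  ≈ 13.42

13.42


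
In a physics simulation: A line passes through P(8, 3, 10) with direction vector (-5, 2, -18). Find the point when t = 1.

P(t) = P + t·d
  = (8 + (-5)·1, 3 + 2·1, 10 + (-18)·1)
  = (8 - 5, 3 + 2, 10 - 18)
  = (3, 5, -8)

(3, 5, -8)


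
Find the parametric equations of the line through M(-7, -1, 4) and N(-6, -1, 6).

Direction vector d = N - M = (-6 + 7, -1 + 1, 6 - 4) = (1, 0, 2)
Parametric form r = M + t·d:
x = -7 + t, y = -1, z = 4 + 2t

x = -7 + t, y = -1, z = 4 + 2t


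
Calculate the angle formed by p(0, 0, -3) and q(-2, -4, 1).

p·q = 0·(-2) + 0·(-4) + (-3)·1 = 0 + 0 - 3 = -3
|p| = √(0² + 0² + (-3)²) = √9 ≈ 3
|q| = √((-2)² + (-4)² + 1²) = √21 ≈ 4.583
cos θ = (p·q)/(|p||q|) = -3/(3·4.583) ≈ -0.2182
θ = arccos(-0.2182) ≈ 102.6°

102.6°


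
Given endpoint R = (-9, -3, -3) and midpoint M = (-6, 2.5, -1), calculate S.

S = 2M - R
  = (2·(-6) - (-9), 2·2.5 - (-3), 2·(-1) - (-3))
  = (-12 + 9, 5 + 3, -2 + 3)
  = (-3, 8, 1)

(-3, 8, 1)


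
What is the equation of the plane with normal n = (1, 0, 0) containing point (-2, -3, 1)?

The plane through P with normal n = (a, b, c) satisfies n·(r - P) = 0,
i.e. ax + by + cz = a·x₀ + b·y₀ + c·z₀.
d = 1·(-2) + 0·(-3) + 0·1
  = -2 + 0 + 0
  = -2
Equation: x = -2

x = -2


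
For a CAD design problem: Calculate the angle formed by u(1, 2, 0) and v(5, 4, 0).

u·v = 1·5 + 2·4 + 0·0 = 5 + 8 + 0 = 13
|u| = √(1² + 2² + 0²) = √5 ≈ 2.236
|v| = √(5² + 4² + 0²) = √41 ≈ 6.403
cos θ = (u·v)/(|u||v|) = 13/(2.236·6.403) ≈ 0.908
θ = arccos(0.908) ≈ 24.78°

24.78°


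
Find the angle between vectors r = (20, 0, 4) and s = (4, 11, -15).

r·s = 20·4 + 0·11 + 4·(-15) = 80 + 0 - 60 = 20
|r| = √(20² + 0² + 4²) = √416 ≈ 20.4
|s| = √(4² + 11² + (-15)²) = √362 ≈ 19.03
cos θ = (r·s)/(|r||s|) = 20/(20.4·19.03) ≈ 0.05154
θ = arccos(0.05154) ≈ 87.05°

87.05°


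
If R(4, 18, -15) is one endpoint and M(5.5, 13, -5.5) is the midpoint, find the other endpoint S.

S = 2M - R
  = (2·5.5 - 4, 2·13 - 18, 2·(-5.5) - (-15))
  = (11 - 4, 26 - 18, -11 + 15)
  = (7, 8, 4)

(7, 8, 4)
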